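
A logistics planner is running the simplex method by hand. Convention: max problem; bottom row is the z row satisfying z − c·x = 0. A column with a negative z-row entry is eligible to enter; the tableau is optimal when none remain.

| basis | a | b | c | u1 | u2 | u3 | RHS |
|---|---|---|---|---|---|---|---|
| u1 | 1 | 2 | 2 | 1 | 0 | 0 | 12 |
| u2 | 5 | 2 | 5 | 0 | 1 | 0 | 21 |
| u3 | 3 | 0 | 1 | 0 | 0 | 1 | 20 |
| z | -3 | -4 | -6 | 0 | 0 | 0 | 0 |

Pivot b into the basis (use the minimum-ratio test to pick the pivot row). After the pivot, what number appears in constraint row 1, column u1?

Ratio test on column b — row 1: 12/2 = 6; row 2: 21/2 = 21/2; row 3: entry 0 ≤ 0. Minimum is 6 at row 1 (u1 leaves); pivot element 2.
Divide row 1 by 2; eliminate column b from the other rows.
In the new row 1, the u1 entry is the old entry divided by the pivot: 1/2 = 1/2.

1/2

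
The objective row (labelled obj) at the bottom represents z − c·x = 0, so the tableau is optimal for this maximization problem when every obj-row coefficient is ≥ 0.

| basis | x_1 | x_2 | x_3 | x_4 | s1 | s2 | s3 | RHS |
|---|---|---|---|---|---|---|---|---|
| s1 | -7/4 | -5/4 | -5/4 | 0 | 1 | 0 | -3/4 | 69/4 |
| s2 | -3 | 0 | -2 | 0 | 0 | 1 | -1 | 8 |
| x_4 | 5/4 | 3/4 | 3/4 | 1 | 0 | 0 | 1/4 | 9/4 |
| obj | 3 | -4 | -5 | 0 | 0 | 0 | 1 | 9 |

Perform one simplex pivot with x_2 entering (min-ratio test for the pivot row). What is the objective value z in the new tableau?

Ratio test on column x_2 — row 1: entry -5/4 ≤ 0; row 2: entry 0 ≤ 0; row 3: (9/4)/(3/4) = 3. Minimum is 3 at row 3 (x_4 leaves); pivot element 3/4.
Pivot on row 3; the obj-row RHS becomes 9 − (-4)·3 = 21.

21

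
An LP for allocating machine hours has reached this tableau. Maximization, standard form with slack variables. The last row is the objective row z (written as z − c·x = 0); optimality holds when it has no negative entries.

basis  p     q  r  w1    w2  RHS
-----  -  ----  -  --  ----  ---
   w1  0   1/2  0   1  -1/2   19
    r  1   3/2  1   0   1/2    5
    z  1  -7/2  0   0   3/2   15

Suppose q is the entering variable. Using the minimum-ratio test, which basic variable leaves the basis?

r

Column q entries and ratios — w1: 19/(1/2) = 38; r: 5/(3/2) = 10/3.
Smallest ratio is 10/3 in the row of r, so r leaves.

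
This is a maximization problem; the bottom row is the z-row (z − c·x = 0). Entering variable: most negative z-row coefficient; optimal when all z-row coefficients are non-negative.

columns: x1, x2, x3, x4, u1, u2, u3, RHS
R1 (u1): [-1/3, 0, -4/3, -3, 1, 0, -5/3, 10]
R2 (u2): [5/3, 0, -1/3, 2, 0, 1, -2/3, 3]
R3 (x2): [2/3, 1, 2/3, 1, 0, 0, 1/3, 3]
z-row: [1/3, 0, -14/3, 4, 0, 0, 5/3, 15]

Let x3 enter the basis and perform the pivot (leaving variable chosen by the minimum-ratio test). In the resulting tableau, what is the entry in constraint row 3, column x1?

Ratio test on column x3 — row 1: entry -4/3 ≤ 0; row 2: entry -1/3 ≤ 0; row 3: 3/(2/3) = 9/2. Minimum is 9/2 at row 3 (x2 leaves); pivot element 2/3.
Divide row 3 by 2/3; eliminate column x3 from the other rows.
In the new row 3, the x1 entry is the old entry divided by the pivot: (2/3)/(2/3) = 1.

1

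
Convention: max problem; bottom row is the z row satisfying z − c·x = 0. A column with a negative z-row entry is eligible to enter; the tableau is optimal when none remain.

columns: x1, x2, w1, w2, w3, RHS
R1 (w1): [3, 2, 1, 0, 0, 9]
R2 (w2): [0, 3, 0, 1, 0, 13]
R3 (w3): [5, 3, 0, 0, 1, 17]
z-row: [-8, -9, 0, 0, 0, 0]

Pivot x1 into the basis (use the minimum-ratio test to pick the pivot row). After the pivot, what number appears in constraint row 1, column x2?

Ratio test on column x1 — row 1: 9/3 = 3; row 2: entry 0 ≤ 0; row 3: 17/5 = 17/5. Minimum is 3 at row 1 (w1 leaves); pivot element 3.
Divide row 1 by 3; eliminate column x1 from the other rows.
In the new row 1, the x2 entry is the old entry divided by the pivot: 2/3 = 2/3.

2/3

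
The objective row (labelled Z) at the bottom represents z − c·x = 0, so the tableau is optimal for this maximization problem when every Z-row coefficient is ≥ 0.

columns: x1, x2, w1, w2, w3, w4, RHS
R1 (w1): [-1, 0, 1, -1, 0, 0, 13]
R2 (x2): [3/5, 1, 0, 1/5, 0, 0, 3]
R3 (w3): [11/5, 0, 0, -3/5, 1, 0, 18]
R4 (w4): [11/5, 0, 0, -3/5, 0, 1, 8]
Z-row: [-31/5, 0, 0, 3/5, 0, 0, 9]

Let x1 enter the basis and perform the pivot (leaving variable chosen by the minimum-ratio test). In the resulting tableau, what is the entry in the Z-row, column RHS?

Ratio test on column x1 — row 1: entry -1 ≤ 0; row 2: 3/(3/5) = 5; row 3: 18/(11/5) = 90/11; row 4: 8/(11/5) = 40/11. Minimum is 40/11 at row 4 (w4 leaves); pivot element 11/5.
Divide row 4 by 11/5; eliminate column x1 from the other rows.
Z-row update in column RHS: 9 − (-31/5)·(40/11) = 347/11.

347/11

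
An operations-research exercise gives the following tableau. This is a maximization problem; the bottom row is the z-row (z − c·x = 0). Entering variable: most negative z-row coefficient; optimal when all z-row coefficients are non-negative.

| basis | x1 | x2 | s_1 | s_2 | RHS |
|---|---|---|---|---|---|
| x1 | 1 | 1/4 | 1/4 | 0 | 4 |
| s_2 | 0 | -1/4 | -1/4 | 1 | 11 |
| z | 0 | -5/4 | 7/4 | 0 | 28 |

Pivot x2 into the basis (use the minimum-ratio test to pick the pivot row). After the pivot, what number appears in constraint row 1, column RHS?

16

Ratio test on column x2 — row 1: 4/(1/4) = 16; row 2: entry -1/4 ≤ 0. Minimum is 16 at row 1 (x1 leaves); pivot element 1/4.
Divide row 1 by 1/4; eliminate column x2 from the other rows.
In the new row 1, the RHS entry is the old entry divided by the pivot: 4/(1/4) = 16.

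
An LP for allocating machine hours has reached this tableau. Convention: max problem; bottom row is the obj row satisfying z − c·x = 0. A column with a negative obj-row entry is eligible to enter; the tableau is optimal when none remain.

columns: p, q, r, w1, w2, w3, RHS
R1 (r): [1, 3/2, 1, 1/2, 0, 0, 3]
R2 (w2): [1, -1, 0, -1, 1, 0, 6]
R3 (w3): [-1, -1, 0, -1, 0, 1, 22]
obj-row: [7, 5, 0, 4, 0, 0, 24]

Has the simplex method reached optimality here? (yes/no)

Every obj-row coefficient is ≥ 0, so the tableau is optimal.

yes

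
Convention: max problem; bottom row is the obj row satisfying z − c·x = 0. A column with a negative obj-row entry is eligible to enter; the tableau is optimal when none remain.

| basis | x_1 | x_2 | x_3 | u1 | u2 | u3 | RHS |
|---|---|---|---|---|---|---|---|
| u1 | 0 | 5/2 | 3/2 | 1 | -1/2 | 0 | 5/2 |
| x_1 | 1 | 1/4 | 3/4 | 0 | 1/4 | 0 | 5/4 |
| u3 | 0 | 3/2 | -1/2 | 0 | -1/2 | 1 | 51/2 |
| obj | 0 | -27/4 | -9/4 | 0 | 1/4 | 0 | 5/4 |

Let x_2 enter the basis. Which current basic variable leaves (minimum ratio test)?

Column x_2 entries and ratios — u1: (5/2)/(5/2) = 1; x_1: (5/4)/(1/4) = 5; u3: (51/2)/(3/2) = 17.
Smallest ratio is 1 in the row of u1, so u1 leaves.

u1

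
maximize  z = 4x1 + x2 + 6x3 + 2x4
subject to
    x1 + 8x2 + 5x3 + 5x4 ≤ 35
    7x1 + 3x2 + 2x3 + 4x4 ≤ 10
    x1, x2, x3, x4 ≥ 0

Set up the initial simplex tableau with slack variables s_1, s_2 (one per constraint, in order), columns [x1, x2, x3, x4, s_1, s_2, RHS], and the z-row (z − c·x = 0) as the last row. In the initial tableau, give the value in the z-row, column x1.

The z-row carries the negated objective coefficients: the x1 entry is -4.

-4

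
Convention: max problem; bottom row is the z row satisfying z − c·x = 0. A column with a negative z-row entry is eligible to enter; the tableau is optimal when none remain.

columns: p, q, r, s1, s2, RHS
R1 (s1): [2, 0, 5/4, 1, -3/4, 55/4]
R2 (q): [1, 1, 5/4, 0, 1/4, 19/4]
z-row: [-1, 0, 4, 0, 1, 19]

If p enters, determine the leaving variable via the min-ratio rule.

q

Column p entries and ratios — s1: (55/4)/2 = 55/8; q: (19/4)/1 = 19/4.
Smallest ratio is 19/4 in the row of q, so q leaves.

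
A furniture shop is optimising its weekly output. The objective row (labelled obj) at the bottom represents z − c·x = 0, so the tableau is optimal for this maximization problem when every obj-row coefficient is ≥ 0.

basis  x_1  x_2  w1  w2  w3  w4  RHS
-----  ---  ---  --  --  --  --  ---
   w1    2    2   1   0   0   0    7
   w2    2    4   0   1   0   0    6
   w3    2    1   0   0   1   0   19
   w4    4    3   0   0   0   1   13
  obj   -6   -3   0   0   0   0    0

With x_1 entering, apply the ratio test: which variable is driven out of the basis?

Column x_1 entries and ratios — w1: 7/2 = 7/2; w2: 6/2 = 3; w3: 19/2 = 19/2; w4: 13/4 = 13/4.
Smallest ratio is 3 in the row of w2, so w2 leaves.

w2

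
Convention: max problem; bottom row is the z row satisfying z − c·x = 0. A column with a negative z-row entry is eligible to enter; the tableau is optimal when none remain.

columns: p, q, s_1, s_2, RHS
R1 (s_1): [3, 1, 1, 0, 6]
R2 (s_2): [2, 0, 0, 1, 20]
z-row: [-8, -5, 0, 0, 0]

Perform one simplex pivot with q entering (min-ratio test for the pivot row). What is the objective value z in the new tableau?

30

Ratio test on column q — row 1: 6/1 = 6; row 2: entry 0 ≤ 0. Minimum is 6 at row 1 (s_1 leaves); pivot element 1.
Pivot on row 1; the z-row RHS becomes 0 − (-5)·6 = 30.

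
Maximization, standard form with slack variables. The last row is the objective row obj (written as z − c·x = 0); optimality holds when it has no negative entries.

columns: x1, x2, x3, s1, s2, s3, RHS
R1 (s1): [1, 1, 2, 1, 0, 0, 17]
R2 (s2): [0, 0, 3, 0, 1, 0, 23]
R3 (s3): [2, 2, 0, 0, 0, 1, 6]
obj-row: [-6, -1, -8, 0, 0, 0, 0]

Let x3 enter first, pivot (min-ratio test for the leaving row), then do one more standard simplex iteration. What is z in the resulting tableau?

Ratio test on column x3 — row 1: 17/2 = 17/2; row 2: 23/3 = 23/3; row 3: entry 0 ≤ 0. Minimum is 23/3 at row 2 (s2 leaves); pivot element 3.
Pivot on row 2; the obj-row RHS becomes 0 − (-8)·(23/3) = 184/3.
Next entering variable (most negative obj-row entry -6): x1.
Ratio test on column x1 — row 1: (5/3)/1 = 5/3; row 2: entry 0 ≤ 0; row 3: 6/2 = 3. Minimum is 5/3 at row 1 (s1 leaves); pivot element 1.
After the second pivot the obj-row RHS is 184/3 − (-6)·(5/3) = 214/3.

214/3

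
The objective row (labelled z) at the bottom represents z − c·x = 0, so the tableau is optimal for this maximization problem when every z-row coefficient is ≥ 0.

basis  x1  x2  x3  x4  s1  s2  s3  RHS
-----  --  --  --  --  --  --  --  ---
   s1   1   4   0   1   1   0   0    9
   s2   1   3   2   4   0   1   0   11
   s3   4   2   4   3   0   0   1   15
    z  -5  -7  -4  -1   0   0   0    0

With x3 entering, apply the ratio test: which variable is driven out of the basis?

Column x3 entries and ratios — s1: 0 ≤ 0, skip; s2: 11/2 = 11/2; s3: 15/4 = 15/4.
Smallest ratio is 15/4 in the row of s3, so s3 leaves.

s3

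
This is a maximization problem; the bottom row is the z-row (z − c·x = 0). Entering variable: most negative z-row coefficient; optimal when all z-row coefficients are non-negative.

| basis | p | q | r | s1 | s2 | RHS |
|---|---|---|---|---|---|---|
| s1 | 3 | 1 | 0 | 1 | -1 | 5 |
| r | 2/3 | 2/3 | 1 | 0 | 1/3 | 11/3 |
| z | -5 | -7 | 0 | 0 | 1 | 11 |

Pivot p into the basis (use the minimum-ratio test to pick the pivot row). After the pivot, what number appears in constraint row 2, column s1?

Ratio test on column p — row 1: 5/3 = 5/3; row 2: (11/3)/(2/3) = 11/2. Minimum is 5/3 at row 1 (s1 leaves); pivot element 3.
Divide row 1 by 3; eliminate column p from the other rows.
Row 2 update in column s1: 0 − (2/3)·(1/3) = -2/9.

-2/9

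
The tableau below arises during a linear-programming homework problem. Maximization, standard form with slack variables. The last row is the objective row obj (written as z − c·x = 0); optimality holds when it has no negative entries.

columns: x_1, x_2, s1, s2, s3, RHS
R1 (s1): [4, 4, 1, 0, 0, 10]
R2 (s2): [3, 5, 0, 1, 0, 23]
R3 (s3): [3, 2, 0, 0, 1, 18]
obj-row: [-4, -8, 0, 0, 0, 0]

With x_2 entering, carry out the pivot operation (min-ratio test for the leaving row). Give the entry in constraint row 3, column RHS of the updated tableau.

Ratio test on column x_2 — row 1: 10/4 = 5/2; row 2: 23/5 = 23/5; row 3: 18/2 = 9. Minimum is 5/2 at row 1 (s1 leaves); pivot element 4.
Divide row 1 by 4; eliminate column x_2 from the other rows.
Row 3 update in column RHS: 18 − 2·(5/2) = 13.

13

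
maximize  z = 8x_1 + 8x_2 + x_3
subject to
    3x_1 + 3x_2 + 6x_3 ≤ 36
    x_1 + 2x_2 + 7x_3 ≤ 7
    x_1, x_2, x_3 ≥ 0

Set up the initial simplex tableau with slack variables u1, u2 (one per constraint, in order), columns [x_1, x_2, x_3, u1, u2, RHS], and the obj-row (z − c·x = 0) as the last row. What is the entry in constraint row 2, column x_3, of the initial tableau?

7

Constraint 2 has coefficient 7 on x_3.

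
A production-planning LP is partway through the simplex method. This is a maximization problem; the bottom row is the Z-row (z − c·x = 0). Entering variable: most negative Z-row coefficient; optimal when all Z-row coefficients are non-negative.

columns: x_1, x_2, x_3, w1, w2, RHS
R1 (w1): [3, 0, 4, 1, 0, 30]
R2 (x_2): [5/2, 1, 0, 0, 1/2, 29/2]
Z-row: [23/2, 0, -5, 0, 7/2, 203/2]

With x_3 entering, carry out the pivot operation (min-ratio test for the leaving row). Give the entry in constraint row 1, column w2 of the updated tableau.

Ratio test on column x_3 — row 1: 30/4 = 15/2; row 2: entry 0 ≤ 0. Minimum is 15/2 at row 1 (w1 leaves); pivot element 4.
Divide row 1 by 4; eliminate column x_3 from the other rows.
In the new row 1, the w2 entry is the old entry divided by the pivot: 0/4 = 0.

0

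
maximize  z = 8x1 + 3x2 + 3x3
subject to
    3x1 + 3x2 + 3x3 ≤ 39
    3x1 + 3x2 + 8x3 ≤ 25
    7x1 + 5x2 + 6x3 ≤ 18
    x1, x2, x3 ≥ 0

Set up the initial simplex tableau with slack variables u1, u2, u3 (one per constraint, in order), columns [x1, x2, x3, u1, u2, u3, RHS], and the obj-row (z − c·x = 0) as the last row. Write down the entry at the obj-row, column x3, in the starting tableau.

-3

The obj-row carries the negated objective coefficients: the x3 entry is -3.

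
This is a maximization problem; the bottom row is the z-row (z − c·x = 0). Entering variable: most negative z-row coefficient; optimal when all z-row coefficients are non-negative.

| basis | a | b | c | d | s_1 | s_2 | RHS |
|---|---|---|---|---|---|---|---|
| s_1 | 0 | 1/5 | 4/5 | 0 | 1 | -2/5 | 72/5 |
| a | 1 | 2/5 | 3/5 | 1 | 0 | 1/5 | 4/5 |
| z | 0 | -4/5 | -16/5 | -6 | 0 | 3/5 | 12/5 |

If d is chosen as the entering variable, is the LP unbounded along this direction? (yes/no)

no

Column d has positive entries in row(s) 2, so the ratio test bounds it — not unbounded.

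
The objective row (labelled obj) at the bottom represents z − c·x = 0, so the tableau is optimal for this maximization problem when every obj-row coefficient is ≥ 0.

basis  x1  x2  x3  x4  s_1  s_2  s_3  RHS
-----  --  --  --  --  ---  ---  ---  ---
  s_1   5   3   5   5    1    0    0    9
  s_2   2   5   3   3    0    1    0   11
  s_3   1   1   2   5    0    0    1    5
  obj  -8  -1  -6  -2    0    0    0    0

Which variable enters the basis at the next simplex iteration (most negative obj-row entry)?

Negative obj-row entries: x1: -8, x2: -1, x3: -6, x4: -2.
The most negative is -8 in column x1, so x1 enters.

x1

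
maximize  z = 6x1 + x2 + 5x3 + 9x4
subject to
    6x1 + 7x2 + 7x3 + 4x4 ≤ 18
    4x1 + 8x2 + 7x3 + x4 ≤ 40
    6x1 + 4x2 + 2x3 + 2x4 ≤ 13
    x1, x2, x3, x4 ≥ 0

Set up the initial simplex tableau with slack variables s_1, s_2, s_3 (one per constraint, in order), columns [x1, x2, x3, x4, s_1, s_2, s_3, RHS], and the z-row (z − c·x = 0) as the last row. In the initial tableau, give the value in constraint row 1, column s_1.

Slack s_1 belongs to constraint 1; its column is the unit vector e_1, so the entry in row 1 is 1.

1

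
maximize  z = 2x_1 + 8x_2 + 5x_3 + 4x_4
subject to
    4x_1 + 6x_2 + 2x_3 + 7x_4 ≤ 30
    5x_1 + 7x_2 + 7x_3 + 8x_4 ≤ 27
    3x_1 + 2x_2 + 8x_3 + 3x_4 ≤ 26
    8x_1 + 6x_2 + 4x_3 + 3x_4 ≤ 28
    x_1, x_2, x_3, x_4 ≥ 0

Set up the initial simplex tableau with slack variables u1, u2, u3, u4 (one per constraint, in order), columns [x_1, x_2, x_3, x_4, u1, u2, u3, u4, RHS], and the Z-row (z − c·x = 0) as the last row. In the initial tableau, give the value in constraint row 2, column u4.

0

Slack u4 belongs to constraint 4; its column is the unit vector e_4, so the entry in row 2 is 0.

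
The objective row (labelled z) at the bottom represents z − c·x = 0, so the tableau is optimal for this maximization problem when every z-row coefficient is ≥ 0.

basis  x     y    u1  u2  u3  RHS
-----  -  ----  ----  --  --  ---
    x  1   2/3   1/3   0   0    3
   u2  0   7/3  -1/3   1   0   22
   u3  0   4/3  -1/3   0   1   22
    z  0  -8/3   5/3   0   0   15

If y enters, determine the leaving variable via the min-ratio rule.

x

Column y entries and ratios — x: 3/(2/3) = 9/2; u2: 22/(7/3) = 66/7; u3: 22/(4/3) = 33/2.
Smallest ratio is 9/2 in the row of x, so x leaves.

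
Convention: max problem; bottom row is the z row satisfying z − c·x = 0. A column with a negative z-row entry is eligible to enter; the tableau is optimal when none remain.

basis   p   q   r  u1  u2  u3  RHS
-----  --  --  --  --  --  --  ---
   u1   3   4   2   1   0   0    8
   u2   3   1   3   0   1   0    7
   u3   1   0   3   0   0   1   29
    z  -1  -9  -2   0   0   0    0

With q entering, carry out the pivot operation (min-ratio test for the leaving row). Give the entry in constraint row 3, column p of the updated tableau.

1

Ratio test on column q — row 1: 8/4 = 2; row 2: 7/1 = 7; row 3: entry 0 ≤ 0. Minimum is 2 at row 1 (u1 leaves); pivot element 4.
Divide row 1 by 4; eliminate column q from the other rows.
Row 3 update in column p: 1 − 0·(3/4) = 1.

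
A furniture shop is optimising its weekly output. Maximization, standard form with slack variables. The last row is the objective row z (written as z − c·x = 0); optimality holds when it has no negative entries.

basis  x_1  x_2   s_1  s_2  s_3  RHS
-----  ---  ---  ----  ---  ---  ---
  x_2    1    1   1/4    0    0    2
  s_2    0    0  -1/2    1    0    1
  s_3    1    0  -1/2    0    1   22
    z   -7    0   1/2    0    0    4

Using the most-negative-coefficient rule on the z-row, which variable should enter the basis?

x_1

Negative z-row entries: x_1: -7.
The most negative is -7 in column x_1, so x_1 enters.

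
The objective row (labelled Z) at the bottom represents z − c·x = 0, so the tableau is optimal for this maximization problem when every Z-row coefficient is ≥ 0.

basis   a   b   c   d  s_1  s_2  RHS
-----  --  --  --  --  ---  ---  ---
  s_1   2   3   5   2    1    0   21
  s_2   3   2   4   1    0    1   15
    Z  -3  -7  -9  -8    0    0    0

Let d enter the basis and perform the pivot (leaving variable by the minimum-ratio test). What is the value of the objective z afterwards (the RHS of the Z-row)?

84

Ratio test on column d — row 1: 21/2 = 21/2; row 2: 15/1 = 15. Minimum is 21/2 at row 1 (s_1 leaves); pivot element 2.
Pivot on row 1; the Z-row RHS becomes 0 − (-8)·(21/2) = 84.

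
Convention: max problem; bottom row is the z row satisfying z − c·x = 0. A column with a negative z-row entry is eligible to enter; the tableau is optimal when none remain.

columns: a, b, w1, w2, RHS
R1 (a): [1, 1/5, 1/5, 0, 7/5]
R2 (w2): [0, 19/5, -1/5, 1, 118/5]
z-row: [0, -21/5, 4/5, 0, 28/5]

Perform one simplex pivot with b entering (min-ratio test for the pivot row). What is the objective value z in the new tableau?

Ratio test on column b — row 1: (7/5)/(1/5) = 7; row 2: (118/5)/(19/5) = 118/19. Minimum is 118/19 at row 2 (w2 leaves); pivot element 19/5.
Pivot on row 2; the z-row RHS becomes 28/5 − (-21/5)·(118/19) = 602/19.

602/19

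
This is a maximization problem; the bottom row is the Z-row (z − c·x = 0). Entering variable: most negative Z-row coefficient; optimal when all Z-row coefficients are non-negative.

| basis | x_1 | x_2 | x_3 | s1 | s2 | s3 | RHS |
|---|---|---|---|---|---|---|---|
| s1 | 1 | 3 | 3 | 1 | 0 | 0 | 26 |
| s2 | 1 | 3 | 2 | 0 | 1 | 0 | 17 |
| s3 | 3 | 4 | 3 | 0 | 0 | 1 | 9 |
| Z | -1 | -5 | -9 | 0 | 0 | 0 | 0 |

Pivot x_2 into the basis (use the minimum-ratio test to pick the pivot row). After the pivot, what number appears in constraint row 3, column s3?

Ratio test on column x_2 — row 1: 26/3 = 26/3; row 2: 17/3 = 17/3; row 3: 9/4 = 9/4. Minimum is 9/4 at row 3 (s3 leaves); pivot element 4.
Divide row 3 by 4; eliminate column x_2 from the other rows.
In the new row 3, the s3 entry is the old entry divided by the pivot: 1/4 = 1/4.

1/4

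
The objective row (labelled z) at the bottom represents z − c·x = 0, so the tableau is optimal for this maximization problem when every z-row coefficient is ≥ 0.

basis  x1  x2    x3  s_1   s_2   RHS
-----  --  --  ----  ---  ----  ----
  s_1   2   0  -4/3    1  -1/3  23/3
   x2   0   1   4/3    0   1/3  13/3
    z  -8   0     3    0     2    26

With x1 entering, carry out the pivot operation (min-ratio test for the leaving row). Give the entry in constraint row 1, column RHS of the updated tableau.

23/6

Ratio test on column x1 — row 1: (23/3)/2 = 23/6; row 2: entry 0 ≤ 0. Minimum is 23/6 at row 1 (s_1 leaves); pivot element 2.
Divide row 1 by 2; eliminate column x1 from the other rows.
In the new row 1, the RHS entry is the old entry divided by the pivot: (23/3)/2 = 23/6.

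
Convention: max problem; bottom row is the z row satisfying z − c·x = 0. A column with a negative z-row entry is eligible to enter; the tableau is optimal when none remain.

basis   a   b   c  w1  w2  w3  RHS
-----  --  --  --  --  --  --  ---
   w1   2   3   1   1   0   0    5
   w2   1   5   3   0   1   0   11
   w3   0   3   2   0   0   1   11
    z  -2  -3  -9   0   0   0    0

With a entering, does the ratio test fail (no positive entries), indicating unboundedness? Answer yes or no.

Column a has positive entries in row(s) 1, 2, so the ratio test bounds it — not unbounded.

no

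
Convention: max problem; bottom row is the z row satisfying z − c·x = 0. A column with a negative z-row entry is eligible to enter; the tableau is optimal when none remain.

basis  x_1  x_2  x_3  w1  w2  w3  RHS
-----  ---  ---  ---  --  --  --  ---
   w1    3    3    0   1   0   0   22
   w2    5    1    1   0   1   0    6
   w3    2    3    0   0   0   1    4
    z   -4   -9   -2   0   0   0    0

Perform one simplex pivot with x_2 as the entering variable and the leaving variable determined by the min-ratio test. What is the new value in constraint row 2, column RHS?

14/3

Ratio test on column x_2 — row 1: 22/3 = 22/3; row 2: 6/1 = 6; row 3: 4/3 = 4/3. Minimum is 4/3 at row 3 (w3 leaves); pivot element 3.
Divide row 3 by 3; eliminate column x_2 from the other rows.
Row 2 update in column RHS: 6 − 1·(4/3) = 14/3.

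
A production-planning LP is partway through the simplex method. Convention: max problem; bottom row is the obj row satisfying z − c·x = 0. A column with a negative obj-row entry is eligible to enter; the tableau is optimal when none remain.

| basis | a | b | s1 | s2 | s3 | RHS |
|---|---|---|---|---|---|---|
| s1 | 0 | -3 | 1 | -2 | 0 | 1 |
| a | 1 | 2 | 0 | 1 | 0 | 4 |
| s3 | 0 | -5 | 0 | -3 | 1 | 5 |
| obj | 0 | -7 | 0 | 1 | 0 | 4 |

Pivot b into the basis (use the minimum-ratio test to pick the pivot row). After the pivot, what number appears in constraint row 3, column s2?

Ratio test on column b — row 1: entry -3 ≤ 0; row 2: 4/2 = 2; row 3: entry -5 ≤ 0. Minimum is 2 at row 2 (a leaves); pivot element 2.
Divide row 2 by 2; eliminate column b from the other rows.
Row 3 update in column s2: -3 − (-5)·(1/2) = -1/2.

-1/2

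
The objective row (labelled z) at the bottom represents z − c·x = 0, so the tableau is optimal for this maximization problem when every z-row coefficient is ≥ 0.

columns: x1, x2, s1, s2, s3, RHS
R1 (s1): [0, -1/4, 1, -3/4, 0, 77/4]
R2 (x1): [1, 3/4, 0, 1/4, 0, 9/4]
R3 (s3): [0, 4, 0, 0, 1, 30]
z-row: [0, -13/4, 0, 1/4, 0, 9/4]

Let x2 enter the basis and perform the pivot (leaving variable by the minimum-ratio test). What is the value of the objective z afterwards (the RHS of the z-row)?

Ratio test on column x2 — row 1: entry -1/4 ≤ 0; row 2: (9/4)/(3/4) = 3; row 3: 30/4 = 15/2. Minimum is 3 at row 2 (x1 leaves); pivot element 3/4.
Pivot on row 2; the z-row RHS becomes 9/4 − (-13/4)·3 = 12.

12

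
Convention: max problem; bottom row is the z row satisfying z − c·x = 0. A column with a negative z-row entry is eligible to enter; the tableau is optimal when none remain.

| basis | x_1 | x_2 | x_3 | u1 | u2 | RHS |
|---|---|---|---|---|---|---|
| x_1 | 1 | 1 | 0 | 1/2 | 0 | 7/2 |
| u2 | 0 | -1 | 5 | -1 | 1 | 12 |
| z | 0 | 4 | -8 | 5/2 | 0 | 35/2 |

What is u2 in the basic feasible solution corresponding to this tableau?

12

u2 is basic (row 2); its value is the RHS of that row, 12.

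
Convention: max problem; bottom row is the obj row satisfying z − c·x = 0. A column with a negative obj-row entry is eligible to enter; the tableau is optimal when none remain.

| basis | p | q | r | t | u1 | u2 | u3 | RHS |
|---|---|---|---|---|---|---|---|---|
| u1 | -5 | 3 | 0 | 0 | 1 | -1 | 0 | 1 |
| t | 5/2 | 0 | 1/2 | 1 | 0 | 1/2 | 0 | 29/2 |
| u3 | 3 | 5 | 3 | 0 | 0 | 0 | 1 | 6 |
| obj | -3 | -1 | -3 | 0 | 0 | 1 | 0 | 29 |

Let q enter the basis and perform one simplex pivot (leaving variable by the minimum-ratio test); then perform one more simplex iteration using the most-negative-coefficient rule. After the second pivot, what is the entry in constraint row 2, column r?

Ratio test on column q — row 1: 1/3 = 1/3; row 2: entry 0 ≤ 0; row 3: 6/5 = 6/5. Minimum is 1/3 at row 1 (u1 leaves); pivot element 3.
Divide row 1 by 3; eliminate column q from the other rows.
Second iteration: most negative obj-row entry is -14/3 in column p, so p enters.
Ratio test on column p — row 1: entry -5/3 ≤ 0; row 2: (29/2)/(5/2) = 29/5; row 3: (13/3)/(34/3) = 13/34. Minimum is 13/34 at row 3 (u3 leaves); pivot element 34/3.
Divide row 3 by 34/3; eliminate column p from the other rows.
After both pivots, the entry at constraint row 2, column r is -11/68.

-11/68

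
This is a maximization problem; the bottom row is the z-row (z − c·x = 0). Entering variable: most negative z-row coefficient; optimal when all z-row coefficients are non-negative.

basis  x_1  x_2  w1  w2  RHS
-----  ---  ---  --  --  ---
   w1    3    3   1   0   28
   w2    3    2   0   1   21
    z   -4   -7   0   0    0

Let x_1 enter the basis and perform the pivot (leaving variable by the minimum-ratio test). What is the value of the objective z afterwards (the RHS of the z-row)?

Ratio test on column x_1 — row 1: 28/3 = 28/3; row 2: 21/3 = 7. Minimum is 7 at row 2 (w2 leaves); pivot element 3.
Pivot on row 2; the z-row RHS becomes 0 − (-4)·7 = 28.

28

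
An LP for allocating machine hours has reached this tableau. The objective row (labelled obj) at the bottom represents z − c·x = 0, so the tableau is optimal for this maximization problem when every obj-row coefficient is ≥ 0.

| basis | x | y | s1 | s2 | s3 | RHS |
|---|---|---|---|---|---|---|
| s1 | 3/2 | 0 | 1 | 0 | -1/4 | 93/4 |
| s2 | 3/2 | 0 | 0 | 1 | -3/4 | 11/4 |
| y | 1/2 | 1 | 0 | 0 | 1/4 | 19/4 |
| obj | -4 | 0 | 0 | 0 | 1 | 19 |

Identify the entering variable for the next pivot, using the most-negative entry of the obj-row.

Negative obj-row entries: x: -4.
The most negative is -4 in column x, so x enters.

x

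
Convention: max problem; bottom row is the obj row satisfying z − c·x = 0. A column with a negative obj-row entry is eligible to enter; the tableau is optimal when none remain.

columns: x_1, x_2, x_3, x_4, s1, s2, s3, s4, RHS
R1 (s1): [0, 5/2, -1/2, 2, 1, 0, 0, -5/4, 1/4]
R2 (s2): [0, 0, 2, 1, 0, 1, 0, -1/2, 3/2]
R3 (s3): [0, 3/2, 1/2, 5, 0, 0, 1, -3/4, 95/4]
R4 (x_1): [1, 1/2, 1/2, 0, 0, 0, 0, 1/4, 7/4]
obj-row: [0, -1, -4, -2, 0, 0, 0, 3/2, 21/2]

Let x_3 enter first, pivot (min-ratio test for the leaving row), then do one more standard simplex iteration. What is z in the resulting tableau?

55/4

Ratio test on column x_3 — row 1: entry -1/2 ≤ 0; row 2: (3/2)/2 = 3/4; row 3: (95/4)/(1/2) = 95/2; row 4: (7/4)/(1/2) = 7/2. Minimum is 3/4 at row 2 (s2 leaves); pivot element 2.
Pivot on row 2; the obj-row RHS becomes 21/2 − (-4)·(3/4) = 27/2.
Next entering variable (most negative obj-row entry -1): x_2.
Ratio test on column x_2 — row 1: (5/8)/(5/2) = 1/4; row 2: entry 0 ≤ 0; row 3: (187/8)/(3/2) = 187/12; row 4: (11/8)/(1/2) = 11/4. Minimum is 1/4 at row 1 (s1 leaves); pivot element 5/2.
After the second pivot the obj-row RHS is 27/2 − (-1)·(1/4) = 55/4.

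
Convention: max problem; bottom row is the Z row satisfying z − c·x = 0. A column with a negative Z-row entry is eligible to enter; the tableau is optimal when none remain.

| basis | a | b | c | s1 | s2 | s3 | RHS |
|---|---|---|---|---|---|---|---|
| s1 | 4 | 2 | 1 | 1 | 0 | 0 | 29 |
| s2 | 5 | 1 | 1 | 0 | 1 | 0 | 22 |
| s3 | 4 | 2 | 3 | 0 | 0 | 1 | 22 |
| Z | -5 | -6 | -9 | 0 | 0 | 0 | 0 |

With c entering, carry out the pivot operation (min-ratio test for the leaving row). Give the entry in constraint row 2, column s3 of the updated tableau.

-1/3

Ratio test on column c — row 1: 29/1 = 29; row 2: 22/1 = 22; row 3: 22/3 = 22/3. Minimum is 22/3 at row 3 (s3 leaves); pivot element 3.
Divide row 3 by 3; eliminate column c from the other rows.
Row 2 update in column s3: 0 − 1·(1/3) = -1/3.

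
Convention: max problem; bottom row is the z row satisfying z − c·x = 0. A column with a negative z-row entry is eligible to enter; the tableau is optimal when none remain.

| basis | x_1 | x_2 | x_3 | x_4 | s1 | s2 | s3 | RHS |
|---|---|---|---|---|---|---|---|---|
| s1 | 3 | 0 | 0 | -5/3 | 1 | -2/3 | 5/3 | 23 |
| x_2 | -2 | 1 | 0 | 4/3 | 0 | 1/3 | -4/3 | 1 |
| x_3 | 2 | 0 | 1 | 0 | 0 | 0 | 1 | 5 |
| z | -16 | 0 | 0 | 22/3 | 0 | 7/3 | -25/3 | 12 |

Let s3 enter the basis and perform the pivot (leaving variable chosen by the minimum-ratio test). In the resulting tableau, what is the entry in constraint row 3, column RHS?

5

Ratio test on column s3 — row 1: 23/(5/3) = 69/5; row 2: entry -4/3 ≤ 0; row 3: 5/1 = 5. Minimum is 5 at row 3 (x_3 leaves); pivot element 1.
Divide row 3 by 1; eliminate column s3 from the other rows.
In the new row 3, the RHS entry is the old entry divided by the pivot: 5/1 = 5.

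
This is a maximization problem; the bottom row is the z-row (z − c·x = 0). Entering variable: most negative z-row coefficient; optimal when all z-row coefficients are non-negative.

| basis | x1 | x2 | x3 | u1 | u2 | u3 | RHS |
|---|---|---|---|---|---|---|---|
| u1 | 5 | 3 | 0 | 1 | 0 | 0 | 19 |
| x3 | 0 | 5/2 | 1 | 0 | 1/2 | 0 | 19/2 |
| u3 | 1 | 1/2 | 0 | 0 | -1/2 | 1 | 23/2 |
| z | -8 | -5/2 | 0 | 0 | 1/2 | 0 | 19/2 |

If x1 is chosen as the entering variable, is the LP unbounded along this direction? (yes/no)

Column x1 has positive entries in row(s) 1, 3, so the ratio test bounds it — not unbounded.

no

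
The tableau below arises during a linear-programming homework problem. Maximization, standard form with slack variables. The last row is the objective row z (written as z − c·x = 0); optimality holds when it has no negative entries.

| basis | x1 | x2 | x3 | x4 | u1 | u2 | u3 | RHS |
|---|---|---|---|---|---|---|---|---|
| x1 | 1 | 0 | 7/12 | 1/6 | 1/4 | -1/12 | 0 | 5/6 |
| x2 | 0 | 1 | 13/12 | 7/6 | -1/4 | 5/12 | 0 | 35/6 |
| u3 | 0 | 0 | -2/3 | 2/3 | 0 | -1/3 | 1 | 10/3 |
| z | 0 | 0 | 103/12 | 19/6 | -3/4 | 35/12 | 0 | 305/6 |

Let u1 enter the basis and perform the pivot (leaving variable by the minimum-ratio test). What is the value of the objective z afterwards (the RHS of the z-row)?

160/3

Ratio test on column u1 — row 1: (5/6)/(1/4) = 10/3; row 2: entry -1/4 ≤ 0; row 3: entry 0 ≤ 0. Minimum is 10/3 at row 1 (x1 leaves); pivot element 1/4.
Pivot on row 1; the z-row RHS becomes 305/6 − (-3/4)·(10/3) = 160/3.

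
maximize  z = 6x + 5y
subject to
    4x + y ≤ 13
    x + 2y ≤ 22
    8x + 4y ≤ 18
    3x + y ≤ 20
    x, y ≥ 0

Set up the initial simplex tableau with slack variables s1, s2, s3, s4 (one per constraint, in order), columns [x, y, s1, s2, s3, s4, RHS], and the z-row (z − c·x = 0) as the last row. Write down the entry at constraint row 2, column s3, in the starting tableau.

Slack s3 belongs to constraint 3; its column is the unit vector e_3, so the entry in row 2 is 0.

0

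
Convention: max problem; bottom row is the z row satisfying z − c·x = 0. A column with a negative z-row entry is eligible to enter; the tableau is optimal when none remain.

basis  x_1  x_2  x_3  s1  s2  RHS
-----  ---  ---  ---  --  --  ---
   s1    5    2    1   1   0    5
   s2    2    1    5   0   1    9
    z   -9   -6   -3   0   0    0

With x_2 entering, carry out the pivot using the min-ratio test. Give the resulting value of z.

15

Ratio test on column x_2 — row 1: 5/2 = 5/2; row 2: 9/1 = 9. Minimum is 5/2 at row 1 (s1 leaves); pivot element 2.
Pivot on row 1; the z-row RHS becomes 0 − (-6)·(5/2) = 15.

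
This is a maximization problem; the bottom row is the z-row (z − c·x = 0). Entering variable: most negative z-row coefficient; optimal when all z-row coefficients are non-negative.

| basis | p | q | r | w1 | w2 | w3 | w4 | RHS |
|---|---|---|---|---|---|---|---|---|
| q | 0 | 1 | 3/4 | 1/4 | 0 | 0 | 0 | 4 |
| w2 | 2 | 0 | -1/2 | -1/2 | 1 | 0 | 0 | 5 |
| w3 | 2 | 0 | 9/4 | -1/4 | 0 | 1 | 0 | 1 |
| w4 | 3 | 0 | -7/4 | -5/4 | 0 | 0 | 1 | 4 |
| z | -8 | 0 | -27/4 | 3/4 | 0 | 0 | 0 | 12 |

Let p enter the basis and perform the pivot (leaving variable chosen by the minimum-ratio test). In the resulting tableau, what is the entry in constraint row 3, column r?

Ratio test on column p — row 1: entry 0 ≤ 0; row 2: 5/2 = 5/2; row 3: 1/2 = 1/2; row 4: 4/3 = 4/3. Minimum is 1/2 at row 3 (w3 leaves); pivot element 2.
Divide row 3 by 2; eliminate column p from the other rows.
In the new row 3, the r entry is the old entry divided by the pivot: (9/4)/2 = 9/8.

9/8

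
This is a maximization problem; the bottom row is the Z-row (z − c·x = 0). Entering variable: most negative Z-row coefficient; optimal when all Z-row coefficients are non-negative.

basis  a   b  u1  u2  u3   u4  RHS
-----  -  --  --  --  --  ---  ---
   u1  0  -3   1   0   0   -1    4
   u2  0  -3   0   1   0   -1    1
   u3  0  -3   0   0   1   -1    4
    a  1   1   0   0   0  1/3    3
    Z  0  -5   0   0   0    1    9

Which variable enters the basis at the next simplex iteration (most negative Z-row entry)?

b

Negative Z-row entries: b: -5.
The most negative is -5 in column b, so b enters.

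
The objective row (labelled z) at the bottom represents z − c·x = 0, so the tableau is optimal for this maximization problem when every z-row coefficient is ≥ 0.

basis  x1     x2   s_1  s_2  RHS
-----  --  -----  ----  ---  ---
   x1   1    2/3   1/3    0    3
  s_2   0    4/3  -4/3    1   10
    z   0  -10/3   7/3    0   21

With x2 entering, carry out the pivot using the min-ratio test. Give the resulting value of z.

36

Ratio test on column x2 — row 1: 3/(2/3) = 9/2; row 2: 10/(4/3) = 15/2. Minimum is 9/2 at row 1 (x1 leaves); pivot element 2/3.
Pivot on row 1; the z-row RHS becomes 21 − (-10/3)·(9/2) = 36.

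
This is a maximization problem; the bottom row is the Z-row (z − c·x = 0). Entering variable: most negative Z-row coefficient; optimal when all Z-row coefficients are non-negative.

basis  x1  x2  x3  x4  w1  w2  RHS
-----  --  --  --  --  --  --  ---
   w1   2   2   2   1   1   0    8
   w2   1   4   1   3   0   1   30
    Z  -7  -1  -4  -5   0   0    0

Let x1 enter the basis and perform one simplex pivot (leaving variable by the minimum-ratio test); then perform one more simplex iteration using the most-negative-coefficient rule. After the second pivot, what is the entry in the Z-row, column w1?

5

Ratio test on column x1 — row 1: 8/2 = 4; row 2: 30/1 = 30. Minimum is 4 at row 1 (w1 leaves); pivot element 2.
Divide row 1 by 2; eliminate column x1 from the other rows.
Second iteration: most negative Z-row entry is -3/2 in column x4, so x4 enters.
Ratio test on column x4 — row 1: 4/(1/2) = 8; row 2: 26/(5/2) = 52/5. Minimum is 8 at row 1 (x1 leaves); pivot element 1/2.
Divide row 1 by 1/2; eliminate column x4 from the other rows.
After both pivots, the entry at the Z-row, column w1 is 5.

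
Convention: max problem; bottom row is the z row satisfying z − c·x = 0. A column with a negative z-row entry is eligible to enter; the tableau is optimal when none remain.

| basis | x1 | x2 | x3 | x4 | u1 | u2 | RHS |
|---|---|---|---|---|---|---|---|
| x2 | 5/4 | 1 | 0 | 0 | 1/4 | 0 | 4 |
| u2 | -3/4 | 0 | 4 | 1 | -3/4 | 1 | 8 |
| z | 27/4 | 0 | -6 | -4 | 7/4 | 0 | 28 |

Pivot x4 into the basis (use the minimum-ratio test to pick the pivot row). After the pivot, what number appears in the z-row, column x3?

10

Ratio test on column x4 — row 1: entry 0 ≤ 0; row 2: 8/1 = 8. Minimum is 8 at row 2 (u2 leaves); pivot element 1.
Divide row 2 by 1; eliminate column x4 from the other rows.
z-row update in column x3: -6 − (-4)·4 = 10.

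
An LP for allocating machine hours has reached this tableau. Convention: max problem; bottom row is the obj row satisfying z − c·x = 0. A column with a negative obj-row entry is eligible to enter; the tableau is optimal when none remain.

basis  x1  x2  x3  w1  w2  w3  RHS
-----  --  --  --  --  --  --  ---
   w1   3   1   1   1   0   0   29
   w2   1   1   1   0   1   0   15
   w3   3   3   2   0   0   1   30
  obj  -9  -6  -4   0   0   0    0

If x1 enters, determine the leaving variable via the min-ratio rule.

w1

Column x1 entries and ratios — w1: 29/3 = 29/3; w2: 15/1 = 15; w3: 30/3 = 10.
Smallest ratio is 29/3 in the row of w1, so w1 leaves.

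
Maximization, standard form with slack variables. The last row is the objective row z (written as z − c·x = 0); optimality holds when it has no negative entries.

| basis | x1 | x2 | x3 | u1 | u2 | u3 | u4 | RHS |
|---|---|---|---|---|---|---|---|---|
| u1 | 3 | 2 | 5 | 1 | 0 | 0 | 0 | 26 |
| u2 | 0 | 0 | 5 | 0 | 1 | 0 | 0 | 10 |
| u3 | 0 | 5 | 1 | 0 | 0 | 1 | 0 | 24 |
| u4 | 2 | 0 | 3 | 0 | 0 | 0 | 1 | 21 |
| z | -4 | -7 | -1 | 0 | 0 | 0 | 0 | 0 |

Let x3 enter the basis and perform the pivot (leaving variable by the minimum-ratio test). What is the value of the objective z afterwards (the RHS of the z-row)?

2

Ratio test on column x3 — row 1: 26/5 = 26/5; row 2: 10/5 = 2; row 3: 24/1 = 24; row 4: 21/3 = 7. Minimum is 2 at row 2 (u2 leaves); pivot element 5.
Pivot on row 2; the z-row RHS becomes 0 − (-1)·2 = 2.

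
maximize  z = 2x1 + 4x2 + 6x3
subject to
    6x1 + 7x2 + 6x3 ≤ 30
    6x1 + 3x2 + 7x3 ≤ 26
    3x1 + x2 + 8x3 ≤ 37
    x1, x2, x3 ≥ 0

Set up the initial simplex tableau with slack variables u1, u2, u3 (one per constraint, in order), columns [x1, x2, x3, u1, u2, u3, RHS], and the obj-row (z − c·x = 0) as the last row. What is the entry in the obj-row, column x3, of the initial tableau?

-6

The obj-row carries the negated objective coefficients: the x3 entry is -6.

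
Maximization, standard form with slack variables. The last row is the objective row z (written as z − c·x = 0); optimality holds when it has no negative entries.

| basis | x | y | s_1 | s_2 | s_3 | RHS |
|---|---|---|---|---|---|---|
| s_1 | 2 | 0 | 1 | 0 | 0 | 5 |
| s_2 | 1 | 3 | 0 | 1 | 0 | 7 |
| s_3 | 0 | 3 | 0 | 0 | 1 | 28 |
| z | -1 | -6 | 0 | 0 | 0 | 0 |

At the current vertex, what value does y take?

0

y is not in the basis, so in the current basic feasible solution y = 0.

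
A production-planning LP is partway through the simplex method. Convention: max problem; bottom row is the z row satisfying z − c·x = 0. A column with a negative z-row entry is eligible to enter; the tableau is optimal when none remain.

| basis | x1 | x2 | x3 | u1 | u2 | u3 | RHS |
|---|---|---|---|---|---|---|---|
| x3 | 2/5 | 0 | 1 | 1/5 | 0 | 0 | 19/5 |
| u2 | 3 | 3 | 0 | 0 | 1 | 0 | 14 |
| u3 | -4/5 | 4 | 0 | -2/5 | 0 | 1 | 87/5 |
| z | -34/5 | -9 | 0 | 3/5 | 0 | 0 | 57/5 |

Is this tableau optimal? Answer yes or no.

no

The z-row has a negative entry -9 in column x2, so it is not optimal.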